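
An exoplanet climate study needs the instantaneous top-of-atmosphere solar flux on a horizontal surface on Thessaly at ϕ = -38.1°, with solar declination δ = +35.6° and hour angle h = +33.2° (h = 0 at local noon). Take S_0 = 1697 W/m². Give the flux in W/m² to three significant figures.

299 W/m²

cos θ_z = sin ϕ sin δ + cos ϕ cos δ cos h = -0.359191 + 0.535410 = 0.176219.
Flux = S_0 · cos θ_z = 1697 × 0.176219 = 299.0 W/m².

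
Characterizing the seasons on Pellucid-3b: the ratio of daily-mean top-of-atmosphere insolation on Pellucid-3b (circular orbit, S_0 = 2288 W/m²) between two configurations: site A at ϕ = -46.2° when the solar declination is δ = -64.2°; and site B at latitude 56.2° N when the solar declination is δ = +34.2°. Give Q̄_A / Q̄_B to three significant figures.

Q̄_A / Q̄_B ≈ 1.39

— Configuration A (ϕ=-46.2°):
cos h₀ = −tan(-46.2°) tan(-64.200°) = -2.1571 ≤ −1 ⇒ polar day, h₀ = π.
Bracket: h₀ sin ϕ sin δ + cos ϕ cos δ sin h₀ = 3.1416×-0.72176×-0.90032 + 0.69214×0.43523×0.00000 = 2.041459 + 0.000000 = 2.041459.
Q̄ = (S_0/π) × [bracket] = (2288/π) × 2.041459 = 1486.8 W/m².
— Configuration B (ϕ=+56.2°):
cos h₀ = −tan(+56.2°) tan(+34.200°) = -1.0152 ≤ −1 ⇒ polar day, h₀ = π.
Bracket: h₀ sin ϕ sin δ + cos ϕ cos δ sin h₀ = 3.1416×0.83098×0.56208 + 0.55630×0.82708×0.00000 = 1.467370 + 0.000000 = 1.467370.
Q̄ = (S_0/π) × [bracket] = (2288/π) × 1.467370 = 1068.7 W/m².
Ratio Q̄_A / Q̄_B = 1486.8 / 1068.7 = 1.391.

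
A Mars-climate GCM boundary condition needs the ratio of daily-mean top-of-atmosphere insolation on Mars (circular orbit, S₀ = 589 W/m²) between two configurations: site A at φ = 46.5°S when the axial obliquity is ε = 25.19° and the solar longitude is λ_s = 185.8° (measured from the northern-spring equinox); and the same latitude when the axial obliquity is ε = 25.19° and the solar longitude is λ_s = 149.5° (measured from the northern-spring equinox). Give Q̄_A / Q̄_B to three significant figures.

— Configuration A (φ=-46.5°):
Solar declination: sin δ = sin ε · sin λ_s = sin 25.19° × sin 185.8° = -0.04301, so δ = -2.465°.
cos H₀ = −tan(-46.5°) tan(-2.465°) = -0.0454, H₀ = 1.6162 rad.
Bracket: H₀ sin φ sin δ + cos φ cos δ sin H₀ = 1.6162×-0.72537×-0.04301 + 0.68835×0.99907×0.99897 = 0.050422 + 0.687001 = 0.737423.
Q̄ = (S₀/π) × [bracket] = (589/π) × 0.737423 = 138.26 W/m².
— Configuration B (φ=-46.5°):
Solar declination: sin δ = sin ε · sin λ_s = sin 25.19° × sin 149.5° = 0.21602, so δ = +12.475°.
cos H₀ = −tan(-46.5°) tan(+12.475°) = 0.2331, H₀ = 1.3355 rad.
Bracket: H₀ sin φ sin δ + cos φ cos δ sin H₀ = 1.3355×-0.72537×0.21602 + 0.68835×0.97639×0.97244 = -0.209265 + 0.653575 = 0.444310.
Q̄ = (S₀/π) × [bracket] = (589/π) × 0.444310 = 83.301 W/m².
Ratio Q̄_A / Q̄_B = 138.26 / 83.301 = 1.660.

Q̄_A / Q̄_B ≈ 1.66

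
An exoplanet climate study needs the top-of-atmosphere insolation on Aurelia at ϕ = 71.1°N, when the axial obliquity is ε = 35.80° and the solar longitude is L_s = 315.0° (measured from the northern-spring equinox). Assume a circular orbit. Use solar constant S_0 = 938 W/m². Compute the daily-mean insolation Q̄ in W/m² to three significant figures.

Solar declination: sin δ = sin ε · sin L_s = sin 35.80° × sin 315.0° = -0.41363, so δ = -24.433°.
cos h₀ = −tan(+71.1°) tan(-24.433°) = 1.3269 ≥ 1 ⇒ polar night, h₀ = 0 and Q̄ = 0.

Q̄ ≈ 0.00 W/m²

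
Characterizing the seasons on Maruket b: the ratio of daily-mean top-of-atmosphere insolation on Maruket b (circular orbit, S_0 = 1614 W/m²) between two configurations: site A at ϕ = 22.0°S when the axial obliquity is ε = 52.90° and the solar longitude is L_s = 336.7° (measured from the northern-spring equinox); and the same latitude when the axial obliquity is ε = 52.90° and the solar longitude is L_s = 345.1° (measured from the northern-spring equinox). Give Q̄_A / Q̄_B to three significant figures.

Q̄_A / Q̄_B ≈ 1.04

— Configuration A (ϕ=-22.0°):
Solar declination: sin δ = sin ε · sin L_s = sin 52.90° × sin 336.7° = -0.31548, so δ = -18.390°.
cos h₀ = −tan(-22.0°) tan(-18.390°) = -0.1343, h₀ = 1.7055 rad.
Bracket: h₀ sin ϕ sin δ + cos ϕ cos δ sin h₀ = 1.7055×-0.37461×-0.31548 + 0.92718×0.94893×0.99094 = 0.201559 + 0.871858 = 1.073417.
Q̄ = (S_0/π) × [bracket] = (1614/π) × 1.073417 = 551.47 W/m².
— Configuration B (ϕ=-22.0°):
Solar declination: sin δ = sin ε · sin L_s = sin 52.90° × sin 345.1° = -0.20508, so δ = -11.834°.
cos h₀ = −tan(-22.0°) tan(-11.834°) = -0.0847, h₀ = 1.6556 rad.
Bracket: h₀ sin ϕ sin δ + cos ϕ cos δ sin h₀ = 1.6556×-0.37461×-0.20508 + 0.92718×0.97874×0.99641 = 0.127192 + 0.904210 = 1.031402.
Q̄ = (S_0/π) × [bracket] = (1614/π) × 1.031402 = 529.89 W/m².
Ratio Q̄_A / Q̄_B = 551.47 / 529.89 = 1.041.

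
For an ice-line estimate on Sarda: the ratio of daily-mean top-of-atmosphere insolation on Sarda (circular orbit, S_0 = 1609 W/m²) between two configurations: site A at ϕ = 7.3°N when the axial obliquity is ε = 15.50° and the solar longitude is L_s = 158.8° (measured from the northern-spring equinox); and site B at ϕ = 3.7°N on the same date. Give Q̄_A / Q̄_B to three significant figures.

Q̄_A / Q̄_B ≈ 1.00

— Configuration A (ϕ=+7.3°):
Solar declination: sin δ = sin ε · sin L_s = sin 15.50° × sin 158.8° = 0.09664, so δ = +5.546°.
cos h₀ = −tan(+7.3°) tan(+5.546°) = -0.0124, h₀ = 1.5832 rad.
Bracket: h₀ sin ϕ sin δ + cos ϕ cos δ sin h₀ = 1.5832×0.12706×0.09664 + 0.99189×0.99532×0.99992 = 0.019440 + 0.987169 = 1.006609.
Q̄ = (S_0/π) × [bracket] = (1609/π) × 1.006609 = 515.55 W/m².
— Configuration B (ϕ=+3.7°):
cos h₀ = −tan(+3.7°) tan(+5.546°) = -0.0063, h₀ = 1.5771 rad.
Bracket: h₀ sin ϕ sin δ + cos ϕ cos δ sin h₀ = 1.5771×0.06453×0.09664 + 0.99792×0.99532×0.99998 = 0.009835 + 0.993230 = 1.003065.
Q̄ = (S_0/π) × [bracket] = (1609/π) × 1.003065 = 513.73 W/m².
Ratio Q̄_A / Q̄_B = 515.55 / 513.73 = 1.004.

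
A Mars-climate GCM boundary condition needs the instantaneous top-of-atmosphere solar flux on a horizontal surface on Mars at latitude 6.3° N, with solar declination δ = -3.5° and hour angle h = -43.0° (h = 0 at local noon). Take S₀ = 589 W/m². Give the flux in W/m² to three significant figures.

cos θ_z = sin φ sin δ + cos φ cos δ cos h = -0.006699 + 0.725581 = 0.718882.
Flux = S₀ · cos θ_z = 589 × 0.718882 = 423.4 W/m².

423 W/m²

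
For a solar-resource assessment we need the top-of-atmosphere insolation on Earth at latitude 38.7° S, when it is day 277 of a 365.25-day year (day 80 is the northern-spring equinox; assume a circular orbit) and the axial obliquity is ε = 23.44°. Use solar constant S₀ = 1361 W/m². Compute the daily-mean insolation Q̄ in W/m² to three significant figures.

Q̄ ≈ 379 W/m²

Solar longitude: λ_s = 360° × (277 − 80)/365.25 = 194.168°.
sin δ = sin 23.44° × sin 194.168° = -0.09737, so δ = -5.588°.
cos H₀ = −tan(-38.7°) tan(-5.588°) = -0.0784, H₀ = 1.6493 rad.
Bracket: H₀ sin φ sin δ + cos φ cos δ sin H₀ = 1.6493×-0.62524×-0.09737 + 0.78043×0.99525×0.99692 = 0.100409 + 0.774331 = 0.874740.
Q̄ = (S₀/π) × [bracket] = (1361/π) × 0.874740 = 379.0 W/m².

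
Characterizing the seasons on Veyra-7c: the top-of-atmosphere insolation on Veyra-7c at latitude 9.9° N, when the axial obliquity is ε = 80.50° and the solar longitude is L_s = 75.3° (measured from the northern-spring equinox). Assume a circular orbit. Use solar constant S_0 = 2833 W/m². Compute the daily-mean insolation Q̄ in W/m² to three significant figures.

Solar declination: sin δ = sin ε · sin L_s = sin 80.50° × sin 75.3° = 0.95400, so δ = +72.554°.
cos h₀ = −tan(+9.9°) tan(+72.554°) = -0.5554, h₀ = 2.1596 rad.
Bracket: h₀ sin ϕ sin δ + cos ϕ cos δ sin h₀ = 2.1596×0.17193×0.95400 + 0.98511×0.29980×0.83160 = 0.354220 + 0.245601 = 0.599821.
Q̄ = (S_0/π) × [bracket] = (2833/π) × 0.599821 = 540.9 W/m².

Q̄ ≈ 541 W/m²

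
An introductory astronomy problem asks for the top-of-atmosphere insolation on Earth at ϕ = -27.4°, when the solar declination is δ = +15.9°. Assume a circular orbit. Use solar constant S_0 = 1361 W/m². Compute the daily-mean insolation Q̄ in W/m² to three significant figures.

Q̄ ≈ 288 W/m²

cos h₀ = −tan(-27.4°) tan(+15.900°) = 0.1477, h₀ = 1.4226 rad.
Bracket: h₀ sin ϕ sin δ + cos ϕ cos δ sin h₀ = 1.4226×-0.46020×0.27396 + 0.88782×0.96174×0.98904 = -0.179356 + 0.844494 = 0.665138.
Q̄ = (S_0/π) × [bracket] = (1361/π) × 0.665138 = 288.2 W/m².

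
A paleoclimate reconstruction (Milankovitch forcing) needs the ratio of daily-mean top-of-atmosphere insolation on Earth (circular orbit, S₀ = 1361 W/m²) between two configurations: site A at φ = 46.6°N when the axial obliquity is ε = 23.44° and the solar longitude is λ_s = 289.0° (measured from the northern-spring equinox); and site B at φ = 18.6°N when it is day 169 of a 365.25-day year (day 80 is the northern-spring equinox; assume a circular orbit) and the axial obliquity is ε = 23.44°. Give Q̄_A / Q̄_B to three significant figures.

Q̄_A / Q̄_B ≈ 0.248

— Configuration A (φ=+46.6°):
Solar declination: sin δ = sin ε · sin λ_s = sin 23.44° × sin 289.0° = -0.37612, so δ = -22.093°.
cos H₀ = −tan(+46.6°) tan(-22.093°) = 0.4293, H₀ = 1.1271 rad.
Bracket: H₀ sin φ sin δ + cos φ cos δ sin H₀ = 1.1271×0.72657×-0.37612 + 0.68709×0.92657×0.90319 = -0.308011 + 0.575004 = 0.266993.
Q̄ = (S₀/π) × [bracket] = (1361/π) × 0.266993 = 115.67 W/m².
— Configuration B (φ=+18.6°):
Solar longitude: λ_s = 360° × (169 − 80)/365.25 = 87.721°.
sin δ = sin 23.44° × sin 87.721° = 0.39747, so δ = +23.420°.
cos H₀ = −tan(+18.6°) tan(+23.420°) = -0.1458, H₀ = 1.7171 rad.
Bracket: H₀ sin φ sin δ + cos φ cos δ sin H₀ = 1.7171×0.31896×0.39747 + 0.94777×0.91761×0.98932 = 0.217689 + 0.860395 = 1.078084.
Q̄ = (S₀/π) × [bracket] = (1361/π) × 1.078084 = 467.05 W/m².
Ratio Q̄_A / Q̄_B = 115.67 / 467.05 = 0.2477.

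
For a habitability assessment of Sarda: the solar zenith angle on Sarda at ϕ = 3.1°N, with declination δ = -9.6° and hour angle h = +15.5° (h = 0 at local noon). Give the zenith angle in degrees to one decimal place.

θ_z = 20.0°

cos θ_z = sin ϕ sin δ + cos ϕ cos δ cos h = -0.009019 + 0.948745 = 0.939726.
θ_z = arccos(0.939726) = 20.0°.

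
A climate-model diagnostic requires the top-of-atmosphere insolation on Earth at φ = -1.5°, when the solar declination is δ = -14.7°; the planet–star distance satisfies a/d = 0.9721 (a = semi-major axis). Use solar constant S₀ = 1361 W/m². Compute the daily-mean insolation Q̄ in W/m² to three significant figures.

cos H₀ = −tan(-1.5°) tan(-14.700°) = -0.0069, H₀ = 1.5777 rad.
Bracket: H₀ sin φ sin δ + cos φ cos δ sin H₀ = 1.5777×-0.02618×-0.25376 + 0.99966×0.96727×0.99998 = 0.010481 + 0.966922 = 0.977403.
Inverse-square distance factor (a/d)² = 0.9721² = 0.944978.
Q̄ = (S₀/π) × 0.944978 × [bracket] = (1361/π) × 0.944978 × 0.977403 = 400.1 W/m².

Q̄ ≈ 400 W/m²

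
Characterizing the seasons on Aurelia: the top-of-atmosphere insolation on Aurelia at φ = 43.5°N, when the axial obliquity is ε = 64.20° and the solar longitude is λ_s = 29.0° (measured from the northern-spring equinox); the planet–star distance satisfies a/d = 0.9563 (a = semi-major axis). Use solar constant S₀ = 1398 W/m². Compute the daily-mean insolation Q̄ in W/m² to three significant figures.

Solar declination: sin δ = sin ε · sin λ_s = sin 64.20° × sin 29.0° = 0.43648, so δ = +25.880°.
cos H₀ = −tan(+43.5°) tan(+25.880°) = -0.4604, H₀ = 2.0492 rad.
Bracket: H₀ sin φ sin δ + cos φ cos δ sin H₀ = 2.0492×0.68835×0.43648 + 0.72537×0.89971×0.88772 = 0.615684 + 0.579346 = 1.195030.
Inverse-square distance factor (a/d)² = 0.9563² = 0.914510.
Q̄ = (S₀/π) × 0.914510 × [bracket] = (1398/π) × 0.914510 × 1.195030 = 486.3 W/m².

Q̄ ≈ 486 W/m²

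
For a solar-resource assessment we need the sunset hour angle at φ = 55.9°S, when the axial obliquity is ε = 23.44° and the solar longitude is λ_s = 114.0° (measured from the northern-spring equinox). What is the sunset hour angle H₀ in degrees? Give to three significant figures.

Solar declination: sin δ = sin ε · sin λ_s = sin 23.44° × sin 114.0° = 0.36340, so δ = +21.309°.
cos H₀ = −tan φ · tan δ = −tan(-55.9°) × tan(+21.309°) = 0.5761, so H₀ = 0.9568 rad = 54.82°.

H₀ = 54.8°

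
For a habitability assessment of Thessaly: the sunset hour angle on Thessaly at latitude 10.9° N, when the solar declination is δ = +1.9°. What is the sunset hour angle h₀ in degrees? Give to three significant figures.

cos h₀ = −tan ϕ · tan δ = −tan(+10.9°) × tan(+1.900°) = -0.0064, so h₀ = 1.5772 rad = 90.37°.

h₀ = 90.4°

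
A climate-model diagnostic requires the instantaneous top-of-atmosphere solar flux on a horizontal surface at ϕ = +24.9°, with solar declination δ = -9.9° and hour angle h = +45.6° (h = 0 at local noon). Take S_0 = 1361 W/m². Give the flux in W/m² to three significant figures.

cos θ_z = sin ϕ sin δ + cos ϕ cos δ cos h = -0.072388 + 0.625175 = 0.552787.
Flux = S_0 · cos θ_z = 1361 × 0.552787 = 752.3 W/m².

752 W/m²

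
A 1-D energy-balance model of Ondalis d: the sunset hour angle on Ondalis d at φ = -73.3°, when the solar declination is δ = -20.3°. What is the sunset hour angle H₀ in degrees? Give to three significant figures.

H₀ = 180°

Sunrise equation: cos H₀ = −tan φ · tan δ = -1.2330 ≤ −1, so the host star never sets (polar day) and H₀ = π.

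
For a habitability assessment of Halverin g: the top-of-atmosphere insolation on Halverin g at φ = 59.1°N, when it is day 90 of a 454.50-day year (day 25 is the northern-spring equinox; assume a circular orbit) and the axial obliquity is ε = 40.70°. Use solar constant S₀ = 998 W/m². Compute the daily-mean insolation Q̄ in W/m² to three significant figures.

Q̄ ≈ 437 W/m²

Solar longitude: λ_s = 360° × (90 − 25)/454.50 = 51.485°.
sin δ = sin 40.70° × sin 51.485° = 0.51023, so δ = +30.679°.
cos H₀ = −tan(+59.1°) tan(+30.679°) = -0.9913, H₀ = 3.0094 rad.
Bracket: H₀ sin φ sin δ + cos φ cos δ sin H₀ = 3.0094×0.85806×0.51023 + 0.51354×0.86004×0.13178 = 1.317539 + 0.058203 = 1.375742.
Q̄ = (S₀/π) × [bracket] = (998/π) × 1.375742 = 437.0 W/m².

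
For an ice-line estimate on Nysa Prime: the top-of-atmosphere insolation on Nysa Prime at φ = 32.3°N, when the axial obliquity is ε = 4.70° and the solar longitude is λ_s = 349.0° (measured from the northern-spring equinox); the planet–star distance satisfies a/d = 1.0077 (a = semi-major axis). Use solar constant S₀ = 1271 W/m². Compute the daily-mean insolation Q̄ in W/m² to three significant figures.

Solar declination: sin δ = sin ε · sin λ_s = sin 4.70° × sin 349.0° = -0.01563, so δ = -0.896°.
cos H₀ = −tan(+32.3°) tan(-0.896°) = 0.0099, H₀ = 1.5609 rad.
Bracket: H₀ sin φ sin δ + cos φ cos δ sin H₀ = 1.5609×0.53435×-0.01563 + 0.84526×0.99988×0.99995 = -0.013036 + 0.845116 = 0.832080.
Inverse-square distance factor (a/d)² = 1.0077² = 1.015459.
Q̄ = (S₀/π) × 1.015459 × [bracket] = (1271/π) × 1.015459 × 0.832080 = 341.8 W/m².

Q̄ ≈ 342 W/m²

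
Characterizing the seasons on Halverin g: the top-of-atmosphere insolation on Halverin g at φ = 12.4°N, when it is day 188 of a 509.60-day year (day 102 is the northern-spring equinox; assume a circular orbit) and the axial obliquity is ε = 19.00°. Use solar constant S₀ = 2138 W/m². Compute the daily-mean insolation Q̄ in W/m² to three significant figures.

Q̄ ≈ 704 W/m²

Solar longitude: λ_s = 360° × (188 − 102)/509.60 = 60.754°.
sin δ = sin 19.00° × sin 60.754° = 0.28407, so δ = +16.503°.
cos H₀ = −tan(+12.4°) tan(+16.503°) = -0.0651, H₀ = 1.6360 rad.
Bracket: H₀ sin φ sin δ + cos φ cos δ sin H₀ = 1.6360×0.21474×0.28407 + 0.97667×0.95880×0.99788 = 0.099798 + 0.934446 = 1.034244.
Q̄ = (S₀/π) × [bracket] = (2138/π) × 1.034244 = 703.9 W/m².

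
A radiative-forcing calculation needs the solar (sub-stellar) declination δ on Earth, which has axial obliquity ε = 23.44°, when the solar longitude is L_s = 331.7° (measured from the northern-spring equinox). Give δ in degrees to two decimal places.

sin δ = sin ε · sin L_s = sin 23.44° × sin 331.7° = -0.188587.
δ = arcsin(-0.188587) = -10.87°.

δ = -10.87°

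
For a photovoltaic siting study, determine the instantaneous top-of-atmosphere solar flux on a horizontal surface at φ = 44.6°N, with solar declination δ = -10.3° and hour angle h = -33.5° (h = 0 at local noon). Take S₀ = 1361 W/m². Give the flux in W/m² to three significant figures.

624 W/m²

cos θ_z = sin φ sin δ + cos φ cos δ cos h = -0.125547 + 0.584180 = 0.458633.
Flux = S₀ · cos θ_z = 1361 × 0.458633 = 624.2 W/m².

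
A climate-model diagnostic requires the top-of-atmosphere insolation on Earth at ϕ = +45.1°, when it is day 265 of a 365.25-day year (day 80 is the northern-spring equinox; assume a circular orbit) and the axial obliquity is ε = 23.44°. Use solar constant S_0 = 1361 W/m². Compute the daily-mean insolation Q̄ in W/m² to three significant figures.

Solar longitude: L_s = 360° × (265 − 80)/365.25 = 182.341°.
sin δ = sin 23.44° × sin 182.341° = -0.01625, so δ = -0.931°.
cos h₀ = −tan(+45.1°) tan(-0.931°) = 0.0163, h₀ = 1.5545 rad.
Bracket: h₀ sin ϕ sin δ + cos ϕ cos δ sin h₀ = 1.5545×0.70834×-0.01625 + 0.70587×0.99987×0.99987 = -0.017893 + 0.705686 = 0.687793.
Q̄ = (S_0/π) × [bracket] = (1361/π) × 0.687793 = 298.0 W/m².

Q̄ ≈ 298 W/m²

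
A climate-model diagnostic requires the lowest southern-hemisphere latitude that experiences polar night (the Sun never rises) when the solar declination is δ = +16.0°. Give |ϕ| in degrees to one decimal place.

Polar night requires cos h₀ = −tan ϕ tan δ ≥ 1, i.e. tan ϕ tan δ ≤ −1.
The boundary is |tan ϕ| · |tan δ| = 1, so |ϕ| = 90° − |δ| = 90° − 16.0° = 74.0° in the southern hemisphere.

|ϕ| = 74.0°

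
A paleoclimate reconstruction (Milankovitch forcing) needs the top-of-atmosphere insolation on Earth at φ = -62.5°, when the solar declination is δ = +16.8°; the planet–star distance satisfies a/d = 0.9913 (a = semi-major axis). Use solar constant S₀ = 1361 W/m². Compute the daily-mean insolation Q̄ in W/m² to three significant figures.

cos H₀ = −tan(-62.5°) tan(+16.800°) = 0.5800, H₀ = 0.9521 rad.
Bracket: H₀ sin φ sin δ + cos φ cos δ sin H₀ = 0.9521×-0.88701×0.28903 + 0.46175×0.95732×0.81463 = -0.244092 + 0.360101 = 0.116009.
Inverse-square distance factor (a/d)² = 0.9913² = 0.982676.
Q̄ = (S₀/π) × 0.982676 × [bracket] = (1361/π) × 0.982676 × 0.116009 = 49.39 W/m².

Q̄ ≈ 49.4 W/m²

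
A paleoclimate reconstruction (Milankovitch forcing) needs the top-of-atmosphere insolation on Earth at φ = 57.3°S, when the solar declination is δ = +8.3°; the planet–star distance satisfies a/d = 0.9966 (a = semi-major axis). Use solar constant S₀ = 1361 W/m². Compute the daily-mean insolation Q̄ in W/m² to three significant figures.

Q̄ ≈ 154 W/m²

cos H₀ = −tan(-57.3°) tan(+8.300°) = 0.2272, H₀ = 1.3416 rad.
Bracket: H₀ sin φ sin δ + cos φ cos δ sin H₀ = 1.3416×-0.84151×0.14436 + 0.54024×0.98953×0.97384 = -0.162978 + 0.520599 = 0.357621.
Inverse-square distance factor (a/d)² = 0.9966² = 0.993212.
Q̄ = (S₀/π) × 0.993212 × [bracket] = (1361/π) × 0.993212 × 0.357621 = 153.9 W/m².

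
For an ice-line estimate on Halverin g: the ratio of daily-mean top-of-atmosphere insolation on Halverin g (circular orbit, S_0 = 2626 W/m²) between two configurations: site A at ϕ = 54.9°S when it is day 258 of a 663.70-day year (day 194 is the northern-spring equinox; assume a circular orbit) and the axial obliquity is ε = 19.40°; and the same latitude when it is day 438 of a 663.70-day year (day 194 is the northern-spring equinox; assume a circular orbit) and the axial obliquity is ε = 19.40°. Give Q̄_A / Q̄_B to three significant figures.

— Configuration A (ϕ=-54.9°):
Solar longitude: L_s = 360° × (258 − 194)/663.70 = 34.714°.
sin δ = sin 19.40° × sin 34.714° = 0.18916, so δ = +10.904°.
cos h₀ = −tan(-54.9°) tan(+10.904°) = 0.2741, h₀ = 1.2931 rad.
Bracket: h₀ sin ϕ sin δ + cos ϕ cos δ sin h₀ = 1.2931×-0.81815×0.18916 + 0.57501×0.98195×0.96170 = -0.200122 + 0.543006 = 0.342884.
Q̄ = (S_0/π) × [bracket] = (2626/π) × 0.342884 = 286.61 W/m².
— Configuration B (ϕ=-54.9°):
Solar longitude: L_s = 360° × (438 − 194)/663.70 = 132.349°.
sin δ = sin 19.40° × sin 132.349° = 0.24549, so δ = +14.211°.
cos h₀ = −tan(-54.9°) tan(+14.211°) = 0.3603, h₀ = 1.2022 rad.
Bracket: h₀ sin ϕ sin δ + cos ϕ cos δ sin h₀ = 1.2022×-0.81815×0.24549 + 0.57501×0.96940×0.93283 = -0.241459 + 0.519973 = 0.278514.
Q̄ = (S_0/π) × [bracket] = (2626/π) × 0.278514 = 232.80 W/m².
Ratio Q̄_A / Q̄_B = 286.61 / 232.80 = 1.231.

Q̄_A / Q̄_B ≈ 1.23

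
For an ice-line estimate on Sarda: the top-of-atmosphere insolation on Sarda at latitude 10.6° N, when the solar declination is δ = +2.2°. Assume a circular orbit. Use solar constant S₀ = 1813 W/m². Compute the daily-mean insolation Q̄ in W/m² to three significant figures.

Q̄ ≈ 573 W/m²

cos H₀ = −tan(+10.6°) tan(+2.200°) = -0.0072, H₀ = 1.5780 rad.
Bracket: H₀ sin φ sin δ + cos φ cos δ sin H₀ = 1.5780×0.18395×0.03839 + 0.98294×0.99926×0.99997 = 0.011144 + 0.982183 = 0.993327.
Q̄ = (S₀/π) × [bracket] = (1813/π) × 0.993327 = 573.2 W/m².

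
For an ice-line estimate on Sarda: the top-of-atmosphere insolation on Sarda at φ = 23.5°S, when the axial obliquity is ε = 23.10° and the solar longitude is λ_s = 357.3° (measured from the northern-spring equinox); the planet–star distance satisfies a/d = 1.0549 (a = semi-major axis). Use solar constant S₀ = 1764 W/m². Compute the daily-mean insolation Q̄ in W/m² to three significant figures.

Q̄ ≈ 580 W/m²

Solar declination: sin δ = sin ε · sin λ_s = sin 23.10° × sin 357.3° = -0.01848, so δ = -1.059°.
cos H₀ = −tan(-23.5°) tan(-1.059°) = -0.0080, H₀ = 1.5788 rad.
Bracket: H₀ sin φ sin δ + cos φ cos δ sin H₀ = 1.5788×-0.39875×-0.01848 + 0.91706×0.99983×0.99997 = 0.011634 + 0.916877 = 0.928511.
Inverse-square distance factor (a/d)² = 1.0549² = 1.112814.
Q̄ = (S₀/π) × 1.112814 × [bracket] = (1764/π) × 1.112814 × 0.928511 = 580.2 W/m².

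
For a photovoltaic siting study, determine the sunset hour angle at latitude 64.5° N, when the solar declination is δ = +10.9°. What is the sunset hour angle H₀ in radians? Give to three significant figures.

cos H₀ = −tan φ · tan δ = −tan(+64.5°) × tan(+10.900°) = -0.4037, so H₀ = 1.9864 rad = 113.81°.

H₀ = 1.99 rad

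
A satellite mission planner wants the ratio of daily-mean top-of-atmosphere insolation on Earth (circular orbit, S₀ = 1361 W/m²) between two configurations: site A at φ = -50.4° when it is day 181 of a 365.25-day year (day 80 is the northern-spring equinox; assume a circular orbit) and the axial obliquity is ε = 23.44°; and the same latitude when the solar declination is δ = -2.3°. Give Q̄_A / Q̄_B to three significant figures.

Q̄_A / Q̄_B ≈ 0.279

— Configuration A (φ=-50.4°):
Solar longitude: λ_s = 360° × (181 − 80)/365.25 = 99.548°.
sin δ = sin 23.44° × sin 99.548° = 0.39228, so δ = +23.096°.
cos H₀ = −tan(-50.4°) tan(+23.096°) = 0.5155, H₀ = 1.0292 rad.
Bracket: H₀ sin φ sin δ + cos φ cos δ sin H₀ = 1.0292×-0.77051×0.39228 + 0.63742×0.91985×0.85689 = -0.311082 + 0.502421 = 0.191339.
Q̄ = (S₀/π) × [bracket] = (1361/π) × 0.191339 = 82.892 W/m².
— Configuration B (φ=-50.4°):
cos H₀ = −tan(-50.4°) tan(-2.300°) = -0.0486, H₀ = 1.6194 rad.
Bracket: H₀ sin φ sin δ + cos φ cos δ sin H₀ = 1.6194×-0.77051×-0.04013 + 0.63742×0.99919×0.99882 = 0.050073 + 0.636152 = 0.686225.
Q̄ = (S₀/π) × [bracket] = (1361/π) × 0.686225 = 297.29 W/m².
Ratio Q̄_A / Q̄_B = 82.892 / 297.29 = 0.2788.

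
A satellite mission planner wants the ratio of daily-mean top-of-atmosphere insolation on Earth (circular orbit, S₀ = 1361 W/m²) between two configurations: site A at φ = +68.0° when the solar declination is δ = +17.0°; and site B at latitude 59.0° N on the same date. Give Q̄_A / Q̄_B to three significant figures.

— Configuration A (φ=+68.0°):
cos H₀ = −tan(+68.0°) tan(+17.000°) = -0.7567, H₀ = 2.4291 rad.
Bracket: H₀ sin φ sin δ + cos φ cos δ sin H₀ = 2.4291×0.92718×0.29237 + 0.37461×0.95630×0.65375 = 0.658479 + 0.234199 = 0.892678.
Q̄ = (S₀/π) × [bracket] = (1361/π) × 0.892678 = 386.73 W/m².
— Configuration B (φ=+59.0°):
cos H₀ = −tan(+59.0°) tan(+17.000°) = -0.5088, H₀ = 2.1046 rad.
Bracket: H₀ sin φ sin δ + cos φ cos δ sin H₀ = 2.1046×0.85717×0.29237 + 0.51504×0.95630×0.86087 = 0.527435 + 0.424007 = 0.951442.
Q̄ = (S₀/π) × [bracket] = (1361/π) × 0.951442 = 412.18 W/m².
Ratio Q̄_A / Q̄_B = 386.73 / 412.18 = 0.9383.

Q̄_A / Q̄_B ≈ 0.938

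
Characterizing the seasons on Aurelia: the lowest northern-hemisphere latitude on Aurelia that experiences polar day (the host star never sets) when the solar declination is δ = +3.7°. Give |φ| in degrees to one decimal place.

Polar day requires cos H₀ = −tan φ tan δ ≤ −1, i.e. tan φ tan δ ≥ 1.
The boundary is |tan φ| · |tan δ| = 1, so |φ| = 90° − |δ| = 90° − 3.7° = 86.3° in the northern hemisphere.

|φ| = 86.3°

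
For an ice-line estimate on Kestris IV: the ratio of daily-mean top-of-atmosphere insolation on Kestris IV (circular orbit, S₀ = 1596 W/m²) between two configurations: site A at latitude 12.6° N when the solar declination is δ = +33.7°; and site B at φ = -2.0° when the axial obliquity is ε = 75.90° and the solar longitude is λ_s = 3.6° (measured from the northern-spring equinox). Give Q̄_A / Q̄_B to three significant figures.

— Configuration A (φ=+12.6°):
cos H₀ = −tan(+12.6°) tan(+33.700°) = -0.1491, H₀ = 1.7204 rad.
Bracket: H₀ sin φ sin δ + cos φ cos δ sin H₀ = 1.7204×0.21814×0.55484 + 0.97592×0.83195×0.98883 = 0.208225 + 0.802848 = 1.011073.
Q̄ = (S₀/π) × [bracket] = (1596/π) × 1.011073 = 513.65 W/m².
— Configuration B (φ=-2.0°):
Solar declination: sin δ = sin ε · sin λ_s = sin 75.90° × sin 3.6° = 0.06090, so δ = +3.491°.
cos H₀ = −tan(-2.0°) tan(+3.491°) = 0.0021, H₀ = 1.5687 rad.
Bracket: H₀ sin φ sin δ + cos φ cos δ sin H₀ = 1.5687×-0.03490×0.06090 + 0.99939×0.99814×1.00000 = -0.003334 + 0.997531 = 0.994197.
Q̄ = (S₀/π) × [bracket] = (1596/π) × 0.994197 = 505.07 W/m².
Ratio Q̄_A / Q̄_B = 513.65 / 505.07 = 1.017.

Q̄_A / Q̄_B ≈ 1.02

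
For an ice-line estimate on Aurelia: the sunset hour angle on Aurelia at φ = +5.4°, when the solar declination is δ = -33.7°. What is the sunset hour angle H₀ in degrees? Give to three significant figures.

H₀ = 86.4°

cos H₀ = −tan φ · tan δ = −tan(+5.4°) × tan(-33.700°) = 0.0630, so H₀ = 1.5077 rad = 86.39°.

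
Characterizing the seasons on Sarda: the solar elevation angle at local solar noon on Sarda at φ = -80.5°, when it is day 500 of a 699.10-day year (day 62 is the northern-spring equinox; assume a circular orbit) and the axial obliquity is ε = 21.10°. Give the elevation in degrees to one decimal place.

Solar longitude: λ_s = 360° × (500 − 62)/699.10 = 225.547°.
sin δ = sin 21.10° × sin 225.547° = -0.25698, so δ = -14.891°.
At local noon the hour angle is zero, so the zenith angle equals |φ − δ| = |-80.5° − (-14.891°)| = 65.609°.
Elevation = 90° − 65.609° = 24.4°.

24.4°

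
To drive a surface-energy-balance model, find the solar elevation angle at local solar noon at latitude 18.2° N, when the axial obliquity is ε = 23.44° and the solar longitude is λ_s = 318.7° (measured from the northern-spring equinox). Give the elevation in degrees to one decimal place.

56.6°

Solar declination: sin δ = sin ε · sin λ_s = sin 23.44° × sin 318.7° = -0.26254, so δ = -15.221°.
At local noon the hour angle is zero, so the zenith angle equals |φ − δ| = |+18.2° − (-15.221°)| = 33.421°.
Elevation = 90° − 33.421° = 56.6°.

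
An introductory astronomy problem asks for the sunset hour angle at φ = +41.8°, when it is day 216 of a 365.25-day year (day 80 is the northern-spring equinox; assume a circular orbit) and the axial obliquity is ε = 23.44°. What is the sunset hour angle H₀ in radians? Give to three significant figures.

H₀ = 1.84 rad

Solar longitude: λ_s = 360° × (216 − 80)/365.25 = 134.045°.
sin δ = sin 23.44° × sin 134.045° = 0.28593, so δ = +16.614°.
cos H₀ = −tan φ · tan δ = −tan(+41.8°) × tan(+16.614°) = -0.2668, so H₀ = 1.8409 rad = 105.47°.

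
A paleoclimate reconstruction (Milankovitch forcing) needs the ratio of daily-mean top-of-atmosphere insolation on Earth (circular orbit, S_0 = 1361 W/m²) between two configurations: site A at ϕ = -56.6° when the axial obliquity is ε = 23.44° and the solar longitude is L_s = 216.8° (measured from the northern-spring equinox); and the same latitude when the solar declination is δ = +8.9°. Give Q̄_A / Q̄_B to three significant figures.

— Configuration A (ϕ=-56.6°):
Solar declination: sin δ = sin ε · sin L_s = sin 23.44° × sin 216.8° = -0.23828, so δ = -13.785°.
cos h₀ = −tan(-56.6°) tan(-13.785°) = -0.3721, h₀ = 1.9521 rad.
Bracket: h₀ sin ϕ sin δ + cos ϕ cos δ sin h₀ = 1.9521×-0.83485×-0.23828 + 0.55048×0.97120×0.92819 = 0.388327 + 0.496235 = 0.884562.
Q̄ = (S_0/π) × [bracket] = (1361/π) × 0.884562 = 383.21 W/m².
— Configuration B (ϕ=-56.6°):
cos h₀ = −tan(-56.6°) tan(+8.900°) = 0.2375, h₀ = 1.3310 rad.
Bracket: h₀ sin ϕ sin δ + cos ϕ cos δ sin h₀ = 1.3310×-0.83485×0.15471 + 0.55048×0.98796×0.97139 = -0.171911 + 0.528293 = 0.356382.
Q̄ = (S_0/π) × [bracket] = (1361/π) × 0.356382 = 154.39 W/m².
Ratio Q̄_A / Q̄_B = 383.21 / 154.39 = 2.482.

Q̄_A / Q̄_B ≈ 2.48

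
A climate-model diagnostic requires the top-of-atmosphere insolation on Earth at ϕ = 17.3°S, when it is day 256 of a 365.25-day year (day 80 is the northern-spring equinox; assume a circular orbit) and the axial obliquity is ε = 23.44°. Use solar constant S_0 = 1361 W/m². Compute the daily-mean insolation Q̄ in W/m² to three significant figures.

Solar longitude: L_s = 360° × (256 − 80)/365.25 = 173.470°.
sin δ = sin 23.44° × sin 173.470° = 0.04524, so δ = +2.593°.
cos h₀ = −tan(-17.3°) tan(+2.593°) = 0.0141, h₀ = 1.5567 rad.
Bracket: h₀ sin ϕ sin δ + cos ϕ cos δ sin h₀ = 1.5567×-0.29737×0.04524 + 0.95476×0.99898×0.99990 = -0.020942 + 0.953691 = 0.932749.
Q̄ = (S_0/π) × [bracket] = (1361/π) × 0.932749 = 404.1 W/m².

Q̄ ≈ 404 W/m²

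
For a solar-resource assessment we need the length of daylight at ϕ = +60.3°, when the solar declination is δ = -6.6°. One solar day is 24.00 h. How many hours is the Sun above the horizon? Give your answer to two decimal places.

cos h₀ = −tan ϕ · tan δ = −tan(+60.3°) × tan(-6.600°) = 0.2029, so h₀ = 1.3665 rad = 78.30°.
Daylight = 2h₀/(2π) × 24.00 h = (1.3665/π) × 24.00 = 10.44 h.

10.44 h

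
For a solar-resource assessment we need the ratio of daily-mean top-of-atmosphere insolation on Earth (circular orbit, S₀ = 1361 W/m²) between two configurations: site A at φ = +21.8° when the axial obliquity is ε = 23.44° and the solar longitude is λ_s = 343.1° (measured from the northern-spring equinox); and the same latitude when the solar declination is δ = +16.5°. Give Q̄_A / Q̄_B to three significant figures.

Q̄_A / Q̄_B ≈ 0.806

— Configuration A (φ=+21.8°):
Solar declination: sin δ = sin ε · sin λ_s = sin 23.44° × sin 343.1° = -0.11564, so δ = -6.640°.
cos H₀ = −tan(+21.8°) tan(-6.640°) = 0.0466, H₀ = 1.5242 rad.
Bracket: H₀ sin φ sin δ + cos φ cos δ sin H₀ = 1.5242×0.37137×-0.11564 + 0.92849×0.99329×0.99892 = -0.065457 + 0.921264 = 0.855807.
Q̄ = (S₀/π) × [bracket] = (1361/π) × 0.855807 = 370.75 W/m².
— Configuration B (φ=+21.8°):
cos H₀ = −tan(+21.8°) tan(+16.500°) = -0.1185, H₀ = 1.6896 rad.
Bracket: H₀ sin φ sin δ + cos φ cos δ sin H₀ = 1.6896×0.37137×0.28402 + 0.92849×0.95882×0.99296 = 0.178213 + 0.883987 = 1.062200.
Q̄ = (S₀/π) × [bracket] = (1361/π) × 1.062200 = 460.17 W/m².
Ratio Q̄_A / Q̄_B = 370.75 / 460.17 = 0.8057.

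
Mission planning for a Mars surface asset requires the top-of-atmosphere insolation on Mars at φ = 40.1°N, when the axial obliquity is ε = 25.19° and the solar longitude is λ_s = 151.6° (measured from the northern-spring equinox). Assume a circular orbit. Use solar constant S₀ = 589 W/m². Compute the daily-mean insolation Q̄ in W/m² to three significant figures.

Q̄ ≈ 181 W/m²

Solar declination: sin δ = sin ε · sin λ_s = sin 25.19° × sin 151.6° = 0.20244, so δ = +11.679°.
cos H₀ = −tan(+40.1°) tan(+11.679°) = -0.1741, H₀ = 1.7458 rad.
Bracket: H₀ sin φ sin δ + cos φ cos δ sin H₀ = 1.7458×0.64412×0.20244 + 0.76492×0.97930×0.98473 = 0.227645 + 0.737648 = 0.965293.
Q̄ = (S₀/π) × [bracket] = (589/π) × 0.965293 = 181.0 W/m².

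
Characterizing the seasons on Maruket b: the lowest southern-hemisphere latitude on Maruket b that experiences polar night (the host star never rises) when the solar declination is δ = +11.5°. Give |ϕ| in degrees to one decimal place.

Polar night requires cos h₀ = −tan ϕ tan δ ≥ 1, i.e. tan ϕ tan δ ≤ −1.
The boundary is |tan ϕ| · |tan δ| = 1, so |ϕ| = 90° − |δ| = 90° − 11.5° = 78.5° in the southern hemisphere.

|ϕ| = 78.5°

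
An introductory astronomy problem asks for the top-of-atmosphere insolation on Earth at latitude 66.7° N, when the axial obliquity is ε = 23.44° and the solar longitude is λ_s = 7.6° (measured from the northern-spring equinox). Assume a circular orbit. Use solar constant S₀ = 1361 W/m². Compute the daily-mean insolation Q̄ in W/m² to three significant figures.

Solar declination: sin δ = sin ε · sin λ_s = sin 23.44° × sin 7.6° = 0.05261, so δ = +3.016°.
cos H₀ = −tan(+66.7°) tan(+3.016°) = -0.1223, H₀ = 1.6934 rad.
Bracket: H₀ sin φ sin δ + cos φ cos δ sin H₀ = 1.6934×0.91845×0.05261 + 0.39555×0.99862×0.99249 = 0.081825 + 0.392038 = 0.473863.
Q̄ = (S₀/π) × [bracket] = (1361/π) × 0.473863 = 205.3 W/m².

Q̄ ≈ 205 W/m²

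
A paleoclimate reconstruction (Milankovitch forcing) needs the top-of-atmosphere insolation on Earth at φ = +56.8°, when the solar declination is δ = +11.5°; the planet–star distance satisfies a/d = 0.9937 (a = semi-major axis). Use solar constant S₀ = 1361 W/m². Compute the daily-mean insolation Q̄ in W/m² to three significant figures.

cos H₀ = −tan(+56.8°) tan(+11.500°) = -0.3109, H₀ = 1.8869 rad.
Bracket: H₀ sin φ sin δ + cos φ cos δ sin H₀ = 1.8869×0.83676×0.19937 + 0.54756×0.97992×0.95044 = 0.314782 + 0.509973 = 0.824755.
Inverse-square distance factor (a/d)² = 0.9937² = 0.987440.
Q̄ = (S₀/π) × 0.987440 × [bracket] = (1361/π) × 0.987440 × 0.824755 = 352.8 W/m².

Q̄ ≈ 353 W/m²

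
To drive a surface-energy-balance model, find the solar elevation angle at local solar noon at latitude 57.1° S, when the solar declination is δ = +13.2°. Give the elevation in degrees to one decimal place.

At local noon the hour angle is zero, so the zenith angle equals |φ − δ| = |-57.1° − (+13.200°)| = 70.300°.
Elevation = 90° − 70.300° = 19.7°.

19.7°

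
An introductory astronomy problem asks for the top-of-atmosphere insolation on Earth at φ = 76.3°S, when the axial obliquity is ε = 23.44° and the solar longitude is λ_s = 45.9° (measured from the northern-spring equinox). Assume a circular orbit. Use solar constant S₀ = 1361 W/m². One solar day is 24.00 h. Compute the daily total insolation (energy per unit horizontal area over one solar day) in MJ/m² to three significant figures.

Solar declination: sin δ = sin ε · sin λ_s = sin 23.44° × sin 45.9° = 0.28566, so δ = +16.598°.
cos H₀ = −tan(-76.3°) tan(+16.598°) = 1.2228 ≥ 1 ⇒ polar night, H₀ = 0 and Q̄ = 0.
Daily total = Q̄ × 24.00 h × 3600 s/h = 0.00 MJ/m².

0.00 MJ/m²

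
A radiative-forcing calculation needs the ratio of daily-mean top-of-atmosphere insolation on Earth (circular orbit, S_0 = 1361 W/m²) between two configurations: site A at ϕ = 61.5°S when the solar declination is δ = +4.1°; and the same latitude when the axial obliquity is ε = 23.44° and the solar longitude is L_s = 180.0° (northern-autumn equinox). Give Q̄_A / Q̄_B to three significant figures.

— Configuration A (ϕ=-61.5°):
cos h₀ = −tan(-61.5°) tan(+4.100°) = 0.1320, h₀ = 1.4384 rad.
Bracket: h₀ sin ϕ sin δ + cos ϕ cos δ sin h₀ = 1.4384×-0.87882×0.07150 + 0.47716×0.99744×0.99125 = -0.090383 + 0.471774 = 0.381391.
Q̄ = (S_0/π) × [bracket] = (1361/π) × 0.381391 = 165.23 W/m².
— Configuration B (ϕ=-61.5°):
Solar declination: sin δ = sin ε · sin L_s = sin 23.44° × sin 180.0° = 0.00000, so δ = +0.000°.
cos h₀ = −tan(-61.5°) tan(+0.000°) = 0.0000, h₀ = 1.5708 rad.
Bracket: h₀ sin ϕ sin δ + cos ϕ cos δ sin h₀ = 1.5708×-0.87882×0.00000 + 0.47716×1.00000×1.00000 = -0.000000 + 0.477160 = 0.477160.
Q̄ = (S_0/π) × [bracket] = (1361/π) × 0.477160 = 206.72 W/m².
Ratio Q̄_A / Q̄_B = 165.23 / 206.72 = 0.7993.

Q̄_A / Q̄_B ≈ 0.799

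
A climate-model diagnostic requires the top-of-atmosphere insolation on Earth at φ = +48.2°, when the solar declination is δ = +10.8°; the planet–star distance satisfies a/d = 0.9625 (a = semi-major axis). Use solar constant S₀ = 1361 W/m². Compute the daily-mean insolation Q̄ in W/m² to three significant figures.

Q̄ ≈ 357 W/m²

cos H₀ = −tan(+48.2°) tan(+10.800°) = -0.2134, H₀ = 1.7858 rad.
Bracket: H₀ sin φ sin δ + cos φ cos δ sin H₀ = 1.7858×0.74548×0.18738 + 0.66653×0.98229×0.97698 = 0.249455 + 0.639654 = 0.889109.
Inverse-square distance factor (a/d)² = 0.9625² = 0.926406.
Q̄ = (S₀/π) × 0.926406 × [bracket] = (1361/π) × 0.926406 × 0.889109 = 356.8 W/m².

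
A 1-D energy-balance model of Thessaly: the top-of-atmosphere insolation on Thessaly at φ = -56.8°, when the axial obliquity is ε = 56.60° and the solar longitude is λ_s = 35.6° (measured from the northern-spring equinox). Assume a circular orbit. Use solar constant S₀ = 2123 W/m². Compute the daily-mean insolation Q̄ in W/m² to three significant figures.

Q̄ ≈ 17.9 W/m²

Solar declination: sin δ = sin ε · sin λ_s = sin 56.60° × sin 35.6° = 0.48598, so δ = +29.077°.
cos H₀ = −tan(-56.8°) tan(+29.077°) = 0.8498, H₀ = 0.5553 rad.
Bracket: H₀ sin φ sin δ + cos φ cos δ sin H₀ = 0.5553×-0.83676×0.48598 + 0.54756×0.87397×0.52717 = -0.225812 + 0.252278 = 0.026466.
Q̄ = (S₀/π) × [bracket] = (2123/π) × 0.026466 = 17.88 W/m².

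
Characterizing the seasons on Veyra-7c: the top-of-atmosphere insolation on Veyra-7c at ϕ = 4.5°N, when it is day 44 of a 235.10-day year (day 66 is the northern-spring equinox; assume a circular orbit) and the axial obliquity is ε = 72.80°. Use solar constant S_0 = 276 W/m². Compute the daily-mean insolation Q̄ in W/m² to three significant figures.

Solar longitude: L_s = 360° × (44 − 66)/235.10 = -33.688°, i.e. -33.688° + 360° = 326.312°.
sin δ = sin 72.80° × sin 326.312° = -0.52986, so δ = -31.996°.
cos h₀ = −tan(+4.5°) tan(-31.996°) = 0.0492, h₀ = 1.5216 rad.
Bracket: h₀ sin ϕ sin δ + cos ϕ cos δ sin h₀ = 1.5216×0.07846×-0.52986 + 0.99692×0.84808×0.99879 = -0.063257 + 0.844445 = 0.781188.
Q̄ = (S_0/π) × [bracket] = (276/π) × 0.781188 = 68.63 W/m².

Q̄ ≈ 68.6 W/m²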